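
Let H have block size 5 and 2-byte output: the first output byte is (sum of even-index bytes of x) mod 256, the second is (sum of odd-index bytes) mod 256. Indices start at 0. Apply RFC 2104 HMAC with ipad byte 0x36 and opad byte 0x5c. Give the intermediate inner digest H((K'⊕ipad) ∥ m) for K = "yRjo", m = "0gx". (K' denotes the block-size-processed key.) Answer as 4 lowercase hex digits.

Key "yRjo" = 79 52 6a 6f is 4 bytes ≤ B = 5; zero-pad to 5 bytes: K' = 79 52 6a 6f 00.
K' ⊕ ipad = 4f 64 5c 59 36.
Inner input = 4f 64 5c 59 36 ∥ 30 67 78.
Inner hash: even-index sum = 328 mod 256 = 72; odd-index sum = 357 mod 256 = 101 → 48 65.

4865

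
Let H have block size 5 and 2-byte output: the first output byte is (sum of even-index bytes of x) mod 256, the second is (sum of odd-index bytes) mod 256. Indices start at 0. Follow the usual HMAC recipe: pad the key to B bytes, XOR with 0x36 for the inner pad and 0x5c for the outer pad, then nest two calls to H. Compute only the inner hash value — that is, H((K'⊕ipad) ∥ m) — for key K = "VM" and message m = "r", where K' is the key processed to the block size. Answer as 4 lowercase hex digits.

cc23

Key "VM" = 56 4d is 2 bytes ≤ B = 5; zero-pad to 5 bytes: K' = 56 4d 00 00 00.
K' ⊕ ipad = 60 7b 36 36 36.
Inner input = 60 7b 36 36 36 ∥ 72.
Inner hash: even-index sum = 204 mod 256 = 204; odd-index sum = 291 mod 256 = 35 → cc 23.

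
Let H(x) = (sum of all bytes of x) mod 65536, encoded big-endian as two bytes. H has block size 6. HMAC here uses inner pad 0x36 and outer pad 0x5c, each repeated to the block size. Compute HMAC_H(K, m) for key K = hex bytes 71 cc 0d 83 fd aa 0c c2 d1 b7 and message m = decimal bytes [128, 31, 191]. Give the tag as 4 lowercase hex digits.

Key hex bytes 71 cc 0d 83 fd aa 0c c2 d1 b7 is 10 bytes > B = 6, so hash it first: H(key) = 05 ca, then zero-pad to 6 bytes: K' = 05 ca 00 00 00 00.
K' ⊕ ipad = 33 fc 36 36 36 36.  K' ⊕ opad = 59 96 5c 5c 5c 5c.
Inner input = (K'⊕ipad) ∥ m = 33 fc 36 36 36 36 ∥ 80 1f bf.
Inner hash: sum = 51+252+54+54+54+54+128+31+191 = 869 → 03 65.
Outer input = (K'⊕opad) ∥ inner = 59 96 5c 5c 5c 5c ∥ 03 65.
Outer hash (tag): sum = 89+150+92+92+92+92+3+101 = 711 → 02 c7.

02c7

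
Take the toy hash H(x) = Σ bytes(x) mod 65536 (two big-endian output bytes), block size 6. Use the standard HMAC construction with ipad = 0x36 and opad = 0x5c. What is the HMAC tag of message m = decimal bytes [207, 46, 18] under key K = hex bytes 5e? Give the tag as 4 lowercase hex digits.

0255

Key hex bytes 5e is 1 byte ≤ B = 6; zero-pad to 6 bytes: K' = 5e 00 00 00 00 00.
K' ⊕ ipad = 68 36 36 36 36 36.  K' ⊕ opad = 02 5c 5c 5c 5c 5c.
Inner input = (K'⊕ipad) ∥ m = 68 36 36 36 36 36 ∥ cf 2e 12.
Inner hash: sum = 104+54+54+54+54+54+207+46+18 = 645 → 02 85.
Outer input = (K'⊕opad) ∥ inner = 02 5c 5c 5c 5c 5c ∥ 02 85.
Outer hash (tag): sum = 2+92+92+92+92+92+2+133 = 597 → 02 55.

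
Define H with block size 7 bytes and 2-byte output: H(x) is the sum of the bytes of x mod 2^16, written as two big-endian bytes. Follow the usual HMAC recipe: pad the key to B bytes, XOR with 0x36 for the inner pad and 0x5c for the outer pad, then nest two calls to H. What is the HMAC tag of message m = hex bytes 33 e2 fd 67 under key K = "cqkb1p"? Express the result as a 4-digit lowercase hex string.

Key "cqkb1p" = 63 71 6b 62 31 70 is 6 bytes ≤ B = 7; zero-pad to 7 bytes: K' = 63 71 6b 62 31 70 00.
K' ⊕ ipad = 55 47 5d 54 07 46 36.  K' ⊕ opad = 3f 2d 37 3e 6d 2c 5c.
Inner input = (K'⊕ipad) ∥ m = 55 47 5d 54 07 46 36 ∥ 33 e2 fd 67.
Inner hash: sum = 85+71+93+84+7+70+54+51+226+253+103 = 1097 → 04 49.
Outer input = (K'⊕opad) ∥ inner = 3f 2d 37 3e 6d 2c 5c ∥ 04 49.
Outer hash (tag): sum = 63+45+55+62+109+44+92+4+73 = 547 → 02 23.

0223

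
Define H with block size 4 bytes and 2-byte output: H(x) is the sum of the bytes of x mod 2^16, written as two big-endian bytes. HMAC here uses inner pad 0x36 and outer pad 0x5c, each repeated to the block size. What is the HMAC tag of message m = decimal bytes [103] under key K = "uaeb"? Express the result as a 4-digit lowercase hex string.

Key "uaeb" = 75 61 65 62 is exactly B = 4 bytes: K' = 75 61 65 62.
K' ⊕ ipad = 43 57 53 54.  K' ⊕ opad = 29 3d 39 3e.
Inner input = (K'⊕ipad) ∥ m = 43 57 53 54 ∥ 67.
Inner hash: sum = 67+87+83+84+103 = 424 → 01 a8.
Outer input = (K'⊕opad) ∥ inner = 29 3d 39 3e ∥ 01 a8.
Outer hash (tag): sum = 41+61+57+62+1+168 = 390 → 01 86.

0186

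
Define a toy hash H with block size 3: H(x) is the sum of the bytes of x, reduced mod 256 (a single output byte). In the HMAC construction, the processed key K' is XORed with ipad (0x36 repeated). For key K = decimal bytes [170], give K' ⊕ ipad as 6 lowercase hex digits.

Key decimal bytes [170] = aa is 1 byte ≤ B = 3; zero-pad to 3 bytes: K' = aa 00 00.
XOR each byte with 0x36: aa⊕36=9c, 00⊕36=36, 00⊕36=36.

9c3636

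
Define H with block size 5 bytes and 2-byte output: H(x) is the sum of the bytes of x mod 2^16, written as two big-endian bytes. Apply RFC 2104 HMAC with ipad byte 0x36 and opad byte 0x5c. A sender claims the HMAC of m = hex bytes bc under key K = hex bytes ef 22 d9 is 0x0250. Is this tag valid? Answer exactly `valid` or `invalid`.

invalid

Key hex bytes ef 22 d9 is 3 bytes ≤ B = 5; zero-pad to 5 bytes: K' = ef 22 d9 00 00.
K' ⊕ ipad = d9 14 ef 36 36; K' ⊕ opad = b3 7e 85 5c 5c.
Inner hash: sum = 217+20+239+54+54+188 = 772 → 03 04.
Outer hash (recomputed tag): sum = 179+126+133+92+92+3+4 = 629 → 02 75.
Recomputed tag = 0275; claimed = 0250 → mismatch.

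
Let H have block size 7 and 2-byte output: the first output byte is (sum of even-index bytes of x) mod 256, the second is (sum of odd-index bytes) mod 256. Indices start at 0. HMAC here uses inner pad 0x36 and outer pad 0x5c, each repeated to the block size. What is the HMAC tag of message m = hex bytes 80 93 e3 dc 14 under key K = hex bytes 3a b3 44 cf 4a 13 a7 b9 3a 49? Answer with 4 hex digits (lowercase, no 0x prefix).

Key hex bytes 3a b3 44 cf 4a 13 a7 b9 3a 49 is 10 bytes > B = 7, so hash it first: H(key) = a9 97, then zero-pad to 7 bytes: K' = a9 97 00 00 00 00 00.
K' ⊕ ipad = 9f a1 36 36 36 36 36.  K' ⊕ opad = f5 cb 5c 5c 5c 5c 5c.
Inner input = (K'⊕ipad) ∥ m = 9f a1 36 36 36 36 36 ∥ 80 93 e3 dc 14.
Inner hash: even-index sum = 688 mod 256 = 176; odd-index sum = 644 mod 256 = 132 → b0 84.
Outer input = (K'⊕opad) ∥ inner = f5 cb 5c 5c 5c 5c 5c ∥ b0 84.
Outer hash (tag): even-index sum = 653 mod 256 = 141; odd-index sum = 563 mod 256 = 51 → 8d 33.

8d33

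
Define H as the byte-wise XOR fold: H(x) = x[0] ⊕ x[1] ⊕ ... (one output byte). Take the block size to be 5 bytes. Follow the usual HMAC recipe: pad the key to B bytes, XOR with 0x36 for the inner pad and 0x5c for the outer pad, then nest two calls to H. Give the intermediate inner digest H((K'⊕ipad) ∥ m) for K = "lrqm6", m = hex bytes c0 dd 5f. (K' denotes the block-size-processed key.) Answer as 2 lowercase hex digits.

Key "lrqm6" = 6c 72 71 6d 36 is exactly B = 5 bytes: K' = 6c 72 71 6d 36.
K' ⊕ ipad = 5a 44 47 5b 00.
Inner input = 5a 44 47 5b 00 ∥ c0 dd 5f.
Inner hash: XOR 5a⊕44⊕47⊕5b⊕00⊕c0⊕dd⊕5f = 40.

40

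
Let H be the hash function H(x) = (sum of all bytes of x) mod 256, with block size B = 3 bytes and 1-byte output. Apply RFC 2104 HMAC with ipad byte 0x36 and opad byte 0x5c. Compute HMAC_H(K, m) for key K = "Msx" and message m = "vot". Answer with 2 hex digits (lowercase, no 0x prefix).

Key "Msx" = 4d 73 78 is exactly B = 3 bytes: K' = 4d 73 78.
K' ⊕ ipad = 7b 45 4e.  K' ⊕ opad = 11 2f 24.
Inner input = (K'⊕ipad) ∥ m = 7b 45 4e ∥ 76 6f 74.
Inner hash: sum = 123+69+78+118+111+116 = 615; mod 256 = 103 → 67.
Outer input = (K'⊕opad) ∥ inner = 11 2f 24 ∥ 67.
Outer hash (tag): sum = 17+47+36+103 = 203 → cb.

cb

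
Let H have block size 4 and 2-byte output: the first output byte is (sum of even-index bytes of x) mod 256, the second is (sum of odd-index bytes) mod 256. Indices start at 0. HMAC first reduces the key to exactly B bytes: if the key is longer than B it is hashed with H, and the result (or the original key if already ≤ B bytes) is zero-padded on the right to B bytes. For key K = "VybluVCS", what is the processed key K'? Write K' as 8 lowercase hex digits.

|K| = 8 > B = 4, so first hash the key.
H(K): even-index sum = 368 mod 256 = 112; odd-index sum = 398 mod 256 = 142 → 70 8e.
Zero-pad H(K) = 70 8e to 4 bytes: K' = 70 8e 00 00.

708e0000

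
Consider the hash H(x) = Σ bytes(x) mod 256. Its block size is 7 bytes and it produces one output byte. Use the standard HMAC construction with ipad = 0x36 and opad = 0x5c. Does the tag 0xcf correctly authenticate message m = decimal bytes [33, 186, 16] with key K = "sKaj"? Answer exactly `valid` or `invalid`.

Key "sKaj" = 73 4b 61 6a is 4 bytes ≤ B = 7; zero-pad to 7 bytes: K' = 73 4b 61 6a 00 00 00.
K' ⊕ ipad = 45 7d 57 5c 36 36 36; K' ⊕ opad = 2f 17 3d 36 5c 5c 5c.
Inner hash: sum = 69+125+87+92+54+54+54+33+186+16 = 770; mod 256 = 2 → 02.
Outer hash (recomputed tag): sum = 47+23+61+54+92+92+92+2 = 463; mod 256 = 207 → cf.
Recomputed tag = cf; claimed = cf → match.

valid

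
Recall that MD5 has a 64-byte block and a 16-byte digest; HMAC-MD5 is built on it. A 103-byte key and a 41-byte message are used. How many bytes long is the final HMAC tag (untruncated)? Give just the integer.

16

The tag is one MD5 digest: 16 bytes.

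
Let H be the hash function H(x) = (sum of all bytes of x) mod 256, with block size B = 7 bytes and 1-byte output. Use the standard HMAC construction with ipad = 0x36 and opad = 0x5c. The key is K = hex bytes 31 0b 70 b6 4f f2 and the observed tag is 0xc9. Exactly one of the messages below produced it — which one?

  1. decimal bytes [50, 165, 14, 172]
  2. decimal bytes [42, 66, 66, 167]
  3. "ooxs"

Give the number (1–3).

2

Key hex bytes 31 0b 70 b6 4f f2 is 6 bytes ≤ B = 7; zero-pad to 7 bytes: K' = 31 0b 70 b6 4f f2 00.
K' ⊕ ipad = 07 3d 46 80 79 c4 36; K' ⊕ opad = 6d 57 2c ea 13 ae 5c.
m1: inner = H(07 3d 46 80 79 c4 36 32 a5 0e ac) = 0e; tag = H(6d 57 2c ea 13 ae 5c 0e) = 05
m2: inner = H(07 3d 46 80 79 c4 36 2a 42 42 a7) = d2; tag = H(6d 57 2c ea 13 ae 5c d2) = c9 ← matches
m3: inner = H(07 3d 46 80 79 c4 36 6f 6f 78 73) = 46; tag = H(6d 57 2c ea 13 ae 5c 46) = 3d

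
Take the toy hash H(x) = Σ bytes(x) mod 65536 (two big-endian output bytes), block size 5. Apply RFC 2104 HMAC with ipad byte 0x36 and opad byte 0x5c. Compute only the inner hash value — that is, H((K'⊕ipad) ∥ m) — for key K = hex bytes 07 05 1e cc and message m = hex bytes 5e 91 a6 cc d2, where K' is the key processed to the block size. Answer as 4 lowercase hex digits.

04ef

Key hex bytes 07 05 1e cc is 4 bytes ≤ B = 5; zero-pad to 5 bytes: K' = 07 05 1e cc 00.
K' ⊕ ipad = 31 33 28 fa 36.
Inner input = 31 33 28 fa 36 ∥ 5e 91 a6 cc d2.
Inner hash: sum = 49+51+40+250+54+94+145+166+204+210 = 1263 → 04 ef.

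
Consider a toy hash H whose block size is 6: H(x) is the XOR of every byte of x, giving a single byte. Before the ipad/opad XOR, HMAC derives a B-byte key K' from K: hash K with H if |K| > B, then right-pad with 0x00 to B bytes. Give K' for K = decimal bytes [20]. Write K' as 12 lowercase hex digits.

Key decimal bytes [20] = 14 is 1 byte ≤ B = 6; zero-pad to 6 bytes: K' = 14 00 00 00 00 00.

140000000000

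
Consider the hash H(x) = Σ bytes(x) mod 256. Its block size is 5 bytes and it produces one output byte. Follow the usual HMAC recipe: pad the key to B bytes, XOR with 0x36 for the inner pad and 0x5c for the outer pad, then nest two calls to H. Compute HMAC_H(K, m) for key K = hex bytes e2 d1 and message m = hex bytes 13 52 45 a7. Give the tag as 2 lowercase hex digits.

0d

Key hex bytes e2 d1 is 2 bytes ≤ B = 5; zero-pad to 5 bytes: K' = e2 d1 00 00 00.
K' ⊕ ipad = d4 e7 36 36 36.  K' ⊕ opad = be 8d 5c 5c 5c.
Inner input = (K'⊕ipad) ∥ m = d4 e7 36 36 36 ∥ 13 52 45 a7.
Inner hash: sum = 212+231+54+54+54+19+82+69+167 = 942; mod 256 = 174 → ae.
Outer input = (K'⊕opad) ∥ inner = be 8d 5c 5c 5c ∥ ae.
Outer hash (tag): sum = 190+141+92+92+92+174 = 781; mod 256 = 13 → 0d.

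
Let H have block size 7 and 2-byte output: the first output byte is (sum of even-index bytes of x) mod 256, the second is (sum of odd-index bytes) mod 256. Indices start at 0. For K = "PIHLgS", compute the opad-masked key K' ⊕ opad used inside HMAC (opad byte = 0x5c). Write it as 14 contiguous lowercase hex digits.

Key "PIHLgS" = 50 49 48 4c 67 53 is 6 bytes ≤ B = 7; zero-pad to 7 bytes: K' = 50 49 48 4c 67 53 00.
XOR each byte with 0x5c: 50⊕5c=0c, 49⊕5c=15, 48⊕5c=14, 4c⊕5c=10, 67⊕5c=3b, 53⊕5c=0f, 00⊕5c=5c.

0c1514103b0f5c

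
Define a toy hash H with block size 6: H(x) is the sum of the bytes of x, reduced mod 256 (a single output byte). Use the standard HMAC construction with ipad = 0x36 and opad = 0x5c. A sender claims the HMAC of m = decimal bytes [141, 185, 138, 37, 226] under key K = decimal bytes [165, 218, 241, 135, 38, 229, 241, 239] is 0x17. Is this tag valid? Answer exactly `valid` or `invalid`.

Key decimal bytes [165, 218, 241, 135, 38, 229, 241, 239] = a5 da f1 87 26 e5 f1 ef is 8 bytes > B = 6, so hash it first: H(key) = e2, then zero-pad to 6 bytes: K' = e2 00 00 00 00 00.
K' ⊕ ipad = d4 36 36 36 36 36; K' ⊕ opad = be 5c 5c 5c 5c 5c.
Inner hash: sum = 212+54+54+54+54+54+141+185+138+37+226 = 1209; mod 256 = 185 → b9.
Outer hash (recomputed tag): sum = 190+92+92+92+92+92+185 = 835; mod 256 = 67 → 43.
Recomputed tag = 43; claimed = 17 → mismatch.

invalid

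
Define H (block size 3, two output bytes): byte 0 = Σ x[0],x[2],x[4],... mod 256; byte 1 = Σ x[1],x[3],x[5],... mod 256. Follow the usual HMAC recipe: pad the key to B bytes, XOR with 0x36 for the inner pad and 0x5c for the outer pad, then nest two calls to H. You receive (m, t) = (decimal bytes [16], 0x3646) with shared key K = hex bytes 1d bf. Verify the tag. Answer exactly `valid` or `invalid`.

Key hex bytes 1d bf is 2 bytes ≤ B = 3; zero-pad to 3 bytes: K' = 1d bf 00.
K' ⊕ ipad = 2b 89 36; K' ⊕ opad = 41 e3 5c.
Inner hash: even-index sum = 97 mod 256 = 97; odd-index sum = 153 mod 256 = 153 → 61 99.
Outer hash (recomputed tag): even-index sum = 310 mod 256 = 54; odd-index sum = 324 mod 256 = 68 → 36 44.
Recomputed tag = 3644; claimed = 3646 → mismatch.

invalid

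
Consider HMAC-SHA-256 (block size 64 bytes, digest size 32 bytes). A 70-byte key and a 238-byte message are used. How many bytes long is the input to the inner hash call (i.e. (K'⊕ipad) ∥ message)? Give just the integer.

302

Key is 70 > 64 bytes, so it is hashed to 32 bytes then zero-padded to 64: |K'| = 64.
Inner input = (K'⊕ipad) ∥ m → 64 + 238 = 302 bytes.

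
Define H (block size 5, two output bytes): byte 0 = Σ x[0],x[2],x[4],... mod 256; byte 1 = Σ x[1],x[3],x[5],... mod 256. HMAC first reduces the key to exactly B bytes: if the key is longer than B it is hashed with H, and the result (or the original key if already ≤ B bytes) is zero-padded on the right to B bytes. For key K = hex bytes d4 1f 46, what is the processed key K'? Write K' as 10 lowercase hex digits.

d41f460000

Key hex bytes d4 1f 46 is 3 bytes ≤ B = 5; zero-pad to 5 bytes: K' = d4 1f 46 00 00.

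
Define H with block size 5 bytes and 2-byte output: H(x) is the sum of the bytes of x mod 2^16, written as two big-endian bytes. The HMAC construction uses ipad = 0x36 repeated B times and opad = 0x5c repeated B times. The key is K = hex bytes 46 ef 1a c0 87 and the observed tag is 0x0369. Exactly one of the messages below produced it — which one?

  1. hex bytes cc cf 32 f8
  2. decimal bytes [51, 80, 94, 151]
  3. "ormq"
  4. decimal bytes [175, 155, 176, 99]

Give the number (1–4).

Key hex bytes 46 ef 1a c0 87 is exactly B = 5 bytes: K' = 46 ef 1a c0 87.
K' ⊕ ipad = 70 d9 2c f6 b1; K' ⊕ opad = 1a b3 46 9c db.
m1: inner = H(70 d9 2c f6 b1 cc cf 32 f8) = 05 e1; tag = H(1a b3 46 9c db 05 e1) = 0370
m2: inner = H(70 d9 2c f6 b1 33 50 5e 97) = 04 94; tag = H(1a b3 46 9c db 04 94) = 0322
m3: inner = H(70 d9 2c f6 b1 6f 72 6d 71) = 04 db; tag = H(1a b3 46 9c db 04 db) = 0369 ← matches
m4: inner = H(70 d9 2c f6 b1 af 9b b0 63) = 05 79; tag = H(1a b3 46 9c db 05 79) = 0308

3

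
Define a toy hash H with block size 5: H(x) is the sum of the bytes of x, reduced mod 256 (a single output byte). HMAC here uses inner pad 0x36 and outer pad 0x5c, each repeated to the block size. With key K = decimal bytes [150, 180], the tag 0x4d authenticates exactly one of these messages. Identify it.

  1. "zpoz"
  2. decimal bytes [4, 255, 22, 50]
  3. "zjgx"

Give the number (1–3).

3

Key decimal bytes [150, 180] = 96 b4 is 2 bytes ≤ B = 5; zero-pad to 5 bytes: K' = 96 b4 00 00 00.
K' ⊕ ipad = a0 82 36 36 36; K' ⊕ opad = ca e8 5c 5c 5c.
m1: inner = H(a0 82 36 36 36 7a 70 6f 7a) = 97; tag = H(ca e8 5c 5c 5c 97) = 5d
m2: inner = H(a0 82 36 36 36 04 ff 16 32) = 0f; tag = H(ca e8 5c 5c 5c 0f) = d5
m3: inner = H(a0 82 36 36 36 7a 6a 67 78) = 87; tag = H(ca e8 5c 5c 5c 87) = 4d ← matches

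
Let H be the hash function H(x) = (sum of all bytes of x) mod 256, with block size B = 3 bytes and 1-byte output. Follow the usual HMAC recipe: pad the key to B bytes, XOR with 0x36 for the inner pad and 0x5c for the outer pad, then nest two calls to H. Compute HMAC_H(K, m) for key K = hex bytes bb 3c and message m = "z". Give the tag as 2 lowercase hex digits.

Key hex bytes bb 3c is 2 bytes ≤ B = 3; zero-pad to 3 bytes: K' = bb 3c 00.
K' ⊕ ipad = 8d 0a 36.  K' ⊕ opad = e7 60 5c.
Inner input = (K'⊕ipad) ∥ m = 8d 0a 36 ∥ 7a.
Inner hash: sum = 141+10+54+122 = 327; mod 256 = 71 → 47.
Outer input = (K'⊕opad) ∥ inner = e7 60 5c ∥ 47.
Outer hash (tag): sum = 231+96+92+71 = 490; mod 256 = 234 → ea.

ea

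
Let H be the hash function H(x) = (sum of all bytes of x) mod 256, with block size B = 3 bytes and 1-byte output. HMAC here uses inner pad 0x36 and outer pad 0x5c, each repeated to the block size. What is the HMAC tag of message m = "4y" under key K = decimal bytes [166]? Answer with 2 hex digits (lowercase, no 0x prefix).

Key decimal bytes [166] = a6 is 1 byte ≤ B = 3; zero-pad to 3 bytes: K' = a6 00 00.
K' ⊕ ipad = 90 36 36.  K' ⊕ opad = fa 5c 5c.
Inner input = (K'⊕ipad) ∥ m = 90 36 36 ∥ 34 79.
Inner hash: sum = 144+54+54+52+121 = 425; mod 256 = 169 → a9.
Outer input = (K'⊕opad) ∥ inner = fa 5c 5c ∥ a9.
Outer hash (tag): sum = 250+92+92+169 = 603; mod 256 = 91 → 5b.

5b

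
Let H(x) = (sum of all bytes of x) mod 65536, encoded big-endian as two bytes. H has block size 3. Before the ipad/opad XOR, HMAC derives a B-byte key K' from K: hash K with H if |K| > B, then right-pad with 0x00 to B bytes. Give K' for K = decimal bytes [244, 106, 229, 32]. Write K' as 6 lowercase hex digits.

|K| = 4 > B = 3, so first hash the key.
H(K): sum = 244+106+229+32 = 611 → 02 63.
Zero-pad H(K) = 02 63 to 3 bytes: K' = 02 63 00.

026300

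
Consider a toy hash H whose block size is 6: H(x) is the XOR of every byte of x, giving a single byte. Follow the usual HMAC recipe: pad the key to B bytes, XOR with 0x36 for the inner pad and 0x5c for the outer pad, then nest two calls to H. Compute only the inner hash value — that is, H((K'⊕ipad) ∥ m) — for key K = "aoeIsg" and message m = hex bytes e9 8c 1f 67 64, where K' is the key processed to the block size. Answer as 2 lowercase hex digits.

Key "aoeIsg" = 61 6f 65 49 73 67 is exactly B = 6 bytes: K' = 61 6f 65 49 73 67.
K' ⊕ ipad = 57 59 53 7f 45 51.
Inner input = 57 59 53 7f 45 51 ∥ e9 8c 1f 67 64.
Inner hash: XOR 57⊕59⊕53⊕7f⊕45⊕51⊕e9⊕8c⊕1f⊕67⊕64 = 4f.

4f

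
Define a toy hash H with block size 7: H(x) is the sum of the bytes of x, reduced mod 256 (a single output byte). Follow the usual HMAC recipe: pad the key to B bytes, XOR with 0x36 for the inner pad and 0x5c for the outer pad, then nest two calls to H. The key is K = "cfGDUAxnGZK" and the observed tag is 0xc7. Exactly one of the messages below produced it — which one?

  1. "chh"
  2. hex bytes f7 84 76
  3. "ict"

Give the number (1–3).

Key "cfGDUAxnGZK" = 63 66 47 44 55 41 78 6e 47 5a 4b is 11 bytes > B = 7, so hash it first: H(key) = bc, then zero-pad to 7 bytes: K' = bc 00 00 00 00 00 00.
K' ⊕ ipad = 8a 36 36 36 36 36 36; K' ⊕ opad = e0 5c 5c 5c 5c 5c 5c.
m1: inner = H(8a 36 36 36 36 36 36 63 68 68) = 01; tag = H(e0 5c 5c 5c 5c 5c 5c 01) = 09
m2: inner = H(8a 36 36 36 36 36 36 f7 84 76) = bf; tag = H(e0 5c 5c 5c 5c 5c 5c bf) = c7 ← matches
m3: inner = H(8a 36 36 36 36 36 36 69 63 74) = 0e; tag = H(e0 5c 5c 5c 5c 5c 5c 0e) = 16

2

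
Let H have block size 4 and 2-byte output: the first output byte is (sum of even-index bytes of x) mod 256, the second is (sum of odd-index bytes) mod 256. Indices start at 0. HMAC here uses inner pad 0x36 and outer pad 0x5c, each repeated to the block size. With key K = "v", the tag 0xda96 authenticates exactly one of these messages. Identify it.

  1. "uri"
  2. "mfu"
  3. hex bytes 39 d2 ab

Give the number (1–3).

1

Key "v" = 76 is 1 byte ≤ B = 4; zero-pad to 4 bytes: K' = 76 00 00 00.
K' ⊕ ipad = 40 36 36 36; K' ⊕ opad = 2a 5c 5c 5c.
m1: inner = H(40 36 36 36 75 72 69) = 54 de; tag = H(2a 5c 5c 5c 54 de) = da96 ← matches
m2: inner = H(40 36 36 36 6d 66 75) = 58 d2; tag = H(2a 5c 5c 5c 58 d2) = de8a
m3: inner = H(40 36 36 36 39 d2 ab) = 5a 3e; tag = H(2a 5c 5c 5c 5a 3e) = e0f6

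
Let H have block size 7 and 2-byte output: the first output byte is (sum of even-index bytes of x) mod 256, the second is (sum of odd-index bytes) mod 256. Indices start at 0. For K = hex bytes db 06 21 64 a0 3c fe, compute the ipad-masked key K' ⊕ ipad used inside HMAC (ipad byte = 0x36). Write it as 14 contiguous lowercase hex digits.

ed301752960ac8

Key hex bytes db 06 21 64 a0 3c fe is exactly B = 7 bytes: K' = db 06 21 64 a0 3c fe.
XOR each byte with 0x36: db⊕36=ed, 06⊕36=30, 21⊕36=17, 64⊕36=52, a0⊕36=96, 3c⊕36=0a, fe⊕36=c8.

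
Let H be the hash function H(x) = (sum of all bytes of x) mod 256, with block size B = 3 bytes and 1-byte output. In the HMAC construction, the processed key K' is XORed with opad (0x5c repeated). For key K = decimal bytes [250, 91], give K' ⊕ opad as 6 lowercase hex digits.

a6075c

Key decimal bytes [250, 91] = fa 5b is 2 bytes ≤ B = 3; zero-pad to 3 bytes: K' = fa 5b 00.
XOR each byte with 0x5c: fa⊕5c=a6, 5b⊕5c=07, 00⊕5c=5c.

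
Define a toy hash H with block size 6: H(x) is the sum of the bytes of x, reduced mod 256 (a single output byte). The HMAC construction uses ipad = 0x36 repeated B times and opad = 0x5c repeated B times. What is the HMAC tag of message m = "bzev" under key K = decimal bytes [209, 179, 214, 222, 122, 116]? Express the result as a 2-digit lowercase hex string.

Key decimal bytes [209, 179, 214, 222, 122, 116] = d1 b3 d6 de 7a 74 is exactly B = 6 bytes: K' = d1 b3 d6 de 7a 74.
K' ⊕ ipad = e7 85 e0 e8 4c 42.  K' ⊕ opad = 8d ef 8a 82 26 28.
Inner input = (K'⊕ipad) ∥ m = e7 85 e0 e8 4c 42 ∥ 62 7a 65 76.
Inner hash: sum = 231+133+224+232+76+66+98+122+101+118 = 1401; mod 256 = 121 → 79.
Outer input = (K'⊕opad) ∥ inner = 8d ef 8a 82 26 28 ∥ 79.
Outer hash (tag): sum = 141+239+138+130+38+40+121 = 847; mod 256 = 79 → 4f.

4f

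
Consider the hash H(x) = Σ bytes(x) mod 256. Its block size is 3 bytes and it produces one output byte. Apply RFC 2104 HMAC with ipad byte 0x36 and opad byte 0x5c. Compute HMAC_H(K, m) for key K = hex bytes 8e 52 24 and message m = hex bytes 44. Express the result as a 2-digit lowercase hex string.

Key hex bytes 8e 52 24 is exactly B = 3 bytes: K' = 8e 52 24.
K' ⊕ ipad = b8 64 12.  K' ⊕ opad = d2 0e 78.
Inner input = (K'⊕ipad) ∥ m = b8 64 12 ∥ 44.
Inner hash: sum = 184+100+18+68 = 370; mod 256 = 114 → 72.
Outer input = (K'⊕opad) ∥ inner = d2 0e 78 ∥ 72.
Outer hash (tag): sum = 210+14+120+114 = 458; mod 256 = 202 → ca.

ca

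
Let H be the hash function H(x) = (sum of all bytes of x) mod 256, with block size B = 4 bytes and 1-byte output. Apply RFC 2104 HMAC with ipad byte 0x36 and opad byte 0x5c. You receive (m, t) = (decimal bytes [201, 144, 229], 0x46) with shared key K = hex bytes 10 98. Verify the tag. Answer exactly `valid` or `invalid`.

valid

Key hex bytes 10 98 is 2 bytes ≤ B = 4; zero-pad to 4 bytes: K' = 10 98 00 00.
K' ⊕ ipad = 26 ae 36 36; K' ⊕ opad = 4c c4 5c 5c.
Inner hash: sum = 38+174+54+54+201+144+229 = 894; mod 256 = 126 → 7e.
Outer hash (recomputed tag): sum = 76+196+92+92+126 = 582; mod 256 = 70 → 46.
Recomputed tag = 46; claimed = 46 → match.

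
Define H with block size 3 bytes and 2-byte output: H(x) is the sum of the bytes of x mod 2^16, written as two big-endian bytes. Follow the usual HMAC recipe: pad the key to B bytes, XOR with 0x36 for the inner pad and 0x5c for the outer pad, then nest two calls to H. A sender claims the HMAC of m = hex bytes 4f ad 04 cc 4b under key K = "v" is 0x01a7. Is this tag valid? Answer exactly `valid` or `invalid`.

Key "v" = 76 is 1 byte ≤ B = 3; zero-pad to 3 bytes: K' = 76 00 00.
K' ⊕ ipad = 40 36 36; K' ⊕ opad = 2a 5c 5c.
Inner hash: sum = 64+54+54+79+173+4+204+75 = 707 → 02 c3.
Outer hash (recomputed tag): sum = 42+92+92+2+195 = 423 → 01 a7.
Recomputed tag = 01a7; claimed = 01a7 → match.

valid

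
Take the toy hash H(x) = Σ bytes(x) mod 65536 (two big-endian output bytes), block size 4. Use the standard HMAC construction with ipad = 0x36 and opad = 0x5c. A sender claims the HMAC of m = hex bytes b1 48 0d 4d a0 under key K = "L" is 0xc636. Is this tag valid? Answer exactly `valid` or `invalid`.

Key "L" = 4c is 1 byte ≤ B = 4; zero-pad to 4 bytes: K' = 4c 00 00 00.
K' ⊕ ipad = 7a 36 36 36; K' ⊕ opad = 10 5c 5c 5c.
Inner hash: sum = 122+54+54+54+177+72+13+77+160 = 783 → 03 0f.
Outer hash (recomputed tag): sum = 16+92+92+92+3+15 = 310 → 01 36.
Recomputed tag = 0136; claimed = c636 → mismatch.

invalid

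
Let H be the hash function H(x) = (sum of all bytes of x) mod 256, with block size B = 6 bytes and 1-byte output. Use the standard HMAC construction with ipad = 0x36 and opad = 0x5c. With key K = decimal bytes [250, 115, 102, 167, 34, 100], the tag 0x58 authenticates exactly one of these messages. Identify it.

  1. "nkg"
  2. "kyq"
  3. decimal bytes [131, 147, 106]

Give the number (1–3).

1

Key decimal bytes [250, 115, 102, 167, 34, 100] = fa 73 66 a7 22 64 is exactly B = 6 bytes: K' = fa 73 66 a7 22 64.
K' ⊕ ipad = cc 45 50 91 14 52; K' ⊕ opad = a6 2f 3a fb 7e 38.
m1: inner = H(cc 45 50 91 14 52 6e 6b 67) = 98; tag = H(a6 2f 3a fb 7e 38 98) = 58 ← matches
m2: inner = H(cc 45 50 91 14 52 6b 79 71) = ad; tag = H(a6 2f 3a fb 7e 38 ad) = 6d
m3: inner = H(cc 45 50 91 14 52 83 93 6a) = d8; tag = H(a6 2f 3a fb 7e 38 d8) = 98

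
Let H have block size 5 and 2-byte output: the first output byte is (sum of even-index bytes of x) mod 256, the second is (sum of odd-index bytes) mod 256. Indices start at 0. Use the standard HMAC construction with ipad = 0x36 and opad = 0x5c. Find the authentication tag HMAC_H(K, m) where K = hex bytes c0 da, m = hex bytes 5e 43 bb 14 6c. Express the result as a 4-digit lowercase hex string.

fb9b

Key hex bytes c0 da is 2 bytes ≤ B = 5; zero-pad to 5 bytes: K' = c0 da 00 00 00.
K' ⊕ ipad = f6 ec 36 36 36.  K' ⊕ opad = 9c 86 5c 5c 5c.
Inner input = (K'⊕ipad) ∥ m = f6 ec 36 36 36 ∥ 5e 43 bb 14 6c.
Inner hash: even-index sum = 441 mod 256 = 185; odd-index sum = 679 mod 256 = 167 → b9 a7.
Outer input = (K'⊕opad) ∥ inner = 9c 86 5c 5c 5c ∥ b9 a7.
Outer hash (tag): even-index sum = 507 mod 256 = 251; odd-index sum = 411 mod 256 = 155 → fb 9b.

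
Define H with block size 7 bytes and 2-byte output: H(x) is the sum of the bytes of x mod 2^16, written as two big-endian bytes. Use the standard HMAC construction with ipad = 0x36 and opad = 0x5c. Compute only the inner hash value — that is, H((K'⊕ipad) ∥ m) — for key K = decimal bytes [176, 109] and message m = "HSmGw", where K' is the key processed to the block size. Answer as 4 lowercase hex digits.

Key decimal bytes [176, 109] = b0 6d is 2 bytes ≤ B = 7; zero-pad to 7 bytes: K' = b0 6d 00 00 00 00 00.
K' ⊕ ipad = 86 5b 36 36 36 36 36.
Inner input = 86 5b 36 36 36 36 36 ∥ 48 53 6d 47 77.
Inner hash: sum = 134+91+54+54+54+54+54+72+83+109+71+119 = 949 → 03 b5.

03b5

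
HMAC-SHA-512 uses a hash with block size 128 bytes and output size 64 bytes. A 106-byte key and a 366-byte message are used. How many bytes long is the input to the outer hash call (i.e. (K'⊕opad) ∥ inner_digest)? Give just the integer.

192

Key is 106 ≤ 128 bytes, zero-padded: |K'| = 128.
Outer input = (K'⊕opad) ∥ H(inner) → 128 + 64 = 192 bytes.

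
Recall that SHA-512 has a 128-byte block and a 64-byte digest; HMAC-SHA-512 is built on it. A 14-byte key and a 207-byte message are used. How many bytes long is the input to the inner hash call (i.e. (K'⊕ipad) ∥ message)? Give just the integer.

Key is 14 ≤ 128 bytes, zero-padded: |K'| = 128.
Inner input = (K'⊕ipad) ∥ m → 128 + 207 = 335 bytes.

335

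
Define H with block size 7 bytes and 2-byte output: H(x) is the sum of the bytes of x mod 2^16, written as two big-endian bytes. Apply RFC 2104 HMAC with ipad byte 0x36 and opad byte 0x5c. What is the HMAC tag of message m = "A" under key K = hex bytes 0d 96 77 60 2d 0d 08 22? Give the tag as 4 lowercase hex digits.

031b

Key hex bytes 0d 96 77 60 2d 0d 08 22 is 8 bytes > B = 7, so hash it first: H(key) = 01 de, then zero-pad to 7 bytes: K' = 01 de 00 00 00 00 00.
K' ⊕ ipad = 37 e8 36 36 36 36 36.  K' ⊕ opad = 5d 82 5c 5c 5c 5c 5c.
Inner input = (K'⊕ipad) ∥ m = 37 e8 36 36 36 36 36 ∥ 41.
Inner hash: sum = 55+232+54+54+54+54+54+65 = 622 → 02 6e.
Outer input = (K'⊕opad) ∥ inner = 5d 82 5c 5c 5c 5c 5c ∥ 02 6e.
Outer hash (tag): sum = 93+130+92+92+92+92+92+2+110 = 795 → 03 1b.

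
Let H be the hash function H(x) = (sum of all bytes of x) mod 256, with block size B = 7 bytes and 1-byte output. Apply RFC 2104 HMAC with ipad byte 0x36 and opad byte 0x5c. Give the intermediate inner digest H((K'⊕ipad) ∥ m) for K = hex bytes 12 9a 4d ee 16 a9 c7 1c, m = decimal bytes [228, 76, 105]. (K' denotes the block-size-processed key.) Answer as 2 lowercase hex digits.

Key hex bytes 12 9a 4d ee 16 a9 c7 1c is 8 bytes > B = 7, so hash it first: H(key) = 89, then zero-pad to 7 bytes: K' = 89 00 00 00 00 00 00.
K' ⊕ ipad = bf 36 36 36 36 36 36.
Inner input = bf 36 36 36 36 36 36 ∥ e4 4c 69.
Inner hash: sum = 191+54+54+54+54+54+54+228+76+105 = 924; mod 256 = 156 → 9c.

9c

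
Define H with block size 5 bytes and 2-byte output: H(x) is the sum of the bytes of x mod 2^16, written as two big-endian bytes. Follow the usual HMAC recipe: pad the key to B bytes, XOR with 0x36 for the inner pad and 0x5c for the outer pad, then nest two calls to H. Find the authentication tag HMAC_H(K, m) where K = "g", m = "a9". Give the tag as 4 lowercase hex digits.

Key "g" = 67 is 1 byte ≤ B = 5; zero-pad to 5 bytes: K' = 67 00 00 00 00.
K' ⊕ ipad = 51 36 36 36 36.  K' ⊕ opad = 3b 5c 5c 5c 5c.
Inner input = (K'⊕ipad) ∥ m = 51 36 36 36 36 ∥ 61 39.
Inner hash: sum = 81+54+54+54+54+97+57 = 451 → 01 c3.
Outer input = (K'⊕opad) ∥ inner = 3b 5c 5c 5c 5c ∥ 01 c3.
Outer hash (tag): sum = 59+92+92+92+92+1+195 = 623 → 02 6f.

026f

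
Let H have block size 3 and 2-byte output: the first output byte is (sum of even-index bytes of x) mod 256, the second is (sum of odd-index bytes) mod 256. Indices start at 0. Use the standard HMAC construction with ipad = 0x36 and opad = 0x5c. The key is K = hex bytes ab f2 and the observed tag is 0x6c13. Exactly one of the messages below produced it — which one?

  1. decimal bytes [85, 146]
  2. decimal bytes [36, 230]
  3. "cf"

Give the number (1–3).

1

Key hex bytes ab f2 is 2 bytes ≤ B = 3; zero-pad to 3 bytes: K' = ab f2 00.
K' ⊕ ipad = 9d c4 36; K' ⊕ opad = f7 ae 5c.
m1: inner = H(9d c4 36 55 92) = 65 19; tag = H(f7 ae 5c 65 19) = 6c13 ← matches
m2: inner = H(9d c4 36 24 e6) = b9 e8; tag = H(f7 ae 5c b9 e8) = 3b67
m3: inner = H(9d c4 36 63 66) = 39 27; tag = H(f7 ae 5c 39 27) = 7ae7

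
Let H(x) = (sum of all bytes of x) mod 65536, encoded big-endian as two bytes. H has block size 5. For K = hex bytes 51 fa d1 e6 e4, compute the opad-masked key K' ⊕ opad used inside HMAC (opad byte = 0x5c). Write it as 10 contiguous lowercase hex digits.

0da68dbab8

Key hex bytes 51 fa d1 e6 e4 is exactly B = 5 bytes: K' = 51 fa d1 e6 e4.
XOR each byte with 0x5c: 51⊕5c=0d, fa⊕5c=a6, d1⊕5c=8d, e6⊕5c=ba, e4⊕5c=b8.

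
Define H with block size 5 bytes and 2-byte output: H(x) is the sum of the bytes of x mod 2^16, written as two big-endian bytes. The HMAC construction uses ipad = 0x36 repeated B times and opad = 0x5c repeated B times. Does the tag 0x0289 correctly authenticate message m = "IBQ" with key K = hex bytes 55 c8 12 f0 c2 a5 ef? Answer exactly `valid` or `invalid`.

Key hex bytes 55 c8 12 f0 c2 a5 ef is 7 bytes > B = 5, so hash it first: H(key) = 04 75, then zero-pad to 5 bytes: K' = 04 75 00 00 00.
K' ⊕ ipad = 32 43 36 36 36; K' ⊕ opad = 58 29 5c 5c 5c.
Inner hash: sum = 50+67+54+54+54+73+66+81 = 499 → 01 f3.
Outer hash (recomputed tag): sum = 88+41+92+92+92+1+243 = 649 → 02 89.
Recomputed tag = 0289; claimed = 0289 → match.

valid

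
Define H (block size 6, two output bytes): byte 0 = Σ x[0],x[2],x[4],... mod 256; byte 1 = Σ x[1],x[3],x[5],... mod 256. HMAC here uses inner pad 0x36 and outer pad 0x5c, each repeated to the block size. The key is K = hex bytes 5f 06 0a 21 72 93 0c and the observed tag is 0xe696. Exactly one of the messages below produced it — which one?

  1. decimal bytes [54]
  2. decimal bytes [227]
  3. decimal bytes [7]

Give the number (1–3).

Key hex bytes 5f 06 0a 21 72 93 0c is 7 bytes > B = 6, so hash it first: H(key) = e7 ba, then zero-pad to 6 bytes: K' = e7 ba 00 00 00 00.
K' ⊕ ipad = d1 8c 36 36 36 36; K' ⊕ opad = bb e6 5c 5c 5c 5c.
m1: inner = H(d1 8c 36 36 36 36 36) = 73 f8; tag = H(bb e6 5c 5c 5c 5c 73 f8) = e696 ← matches
m2: inner = H(d1 8c 36 36 36 36 e3) = 20 f8; tag = H(bb e6 5c 5c 5c 5c 20 f8) = 9396
m3: inner = H(d1 8c 36 36 36 36 07) = 44 f8; tag = H(bb e6 5c 5c 5c 5c 44 f8) = b796

1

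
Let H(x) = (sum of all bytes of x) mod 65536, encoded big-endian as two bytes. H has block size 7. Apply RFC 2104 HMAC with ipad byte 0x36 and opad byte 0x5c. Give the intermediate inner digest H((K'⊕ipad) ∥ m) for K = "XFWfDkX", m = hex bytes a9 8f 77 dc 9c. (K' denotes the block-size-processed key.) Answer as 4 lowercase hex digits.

05f3

Key "XFWfDkX" = 58 46 57 66 44 6b 58 is exactly B = 7 bytes: K' = 58 46 57 66 44 6b 58.
K' ⊕ ipad = 6e 70 61 50 72 5d 6e.
Inner input = 6e 70 61 50 72 5d 6e ∥ a9 8f 77 dc 9c.
Inner hash: sum = 110+112+97+80+114+93+110+169+143+119+220+156 = 1523 → 05 f3.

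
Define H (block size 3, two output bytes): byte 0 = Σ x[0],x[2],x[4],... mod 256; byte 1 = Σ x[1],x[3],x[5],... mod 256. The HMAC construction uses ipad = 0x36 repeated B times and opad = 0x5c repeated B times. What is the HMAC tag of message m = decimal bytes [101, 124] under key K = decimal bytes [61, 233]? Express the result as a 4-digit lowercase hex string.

0172

Key decimal bytes [61, 233] = 3d e9 is 2 bytes ≤ B = 3; zero-pad to 3 bytes: K' = 3d e9 00.
K' ⊕ ipad = 0b df 36.  K' ⊕ opad = 61 b5 5c.
Inner input = (K'⊕ipad) ∥ m = 0b df 36 ∥ 65 7c.
Inner hash: even-index sum = 189 mod 256 = 189; odd-index sum = 324 mod 256 = 68 → bd 44.
Outer input = (K'⊕opad) ∥ inner = 61 b5 5c ∥ bd 44.
Outer hash (tag): even-index sum = 257 mod 256 = 1; odd-index sum = 370 mod 256 = 114 → 01 72.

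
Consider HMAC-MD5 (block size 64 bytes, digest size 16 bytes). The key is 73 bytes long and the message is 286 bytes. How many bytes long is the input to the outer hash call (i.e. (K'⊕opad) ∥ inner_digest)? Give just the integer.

80

Key is 73 > 64 bytes, so it is hashed to 16 bytes then zero-padded to 64: |K'| = 64.
Outer input = (K'⊕opad) ∥ H(inner) → 64 + 16 = 80 bytes.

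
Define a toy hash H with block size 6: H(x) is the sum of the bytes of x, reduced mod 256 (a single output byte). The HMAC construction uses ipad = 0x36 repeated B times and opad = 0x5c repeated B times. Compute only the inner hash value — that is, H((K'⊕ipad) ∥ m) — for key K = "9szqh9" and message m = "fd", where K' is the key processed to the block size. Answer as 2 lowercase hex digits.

Key "9szqh9" = 39 73 7a 71 68 39 is exactly B = 6 bytes: K' = 39 73 7a 71 68 39.
K' ⊕ ipad = 0f 45 4c 47 5e 0f.
Inner input = 0f 45 4c 47 5e 0f ∥ 66 64.
Inner hash: sum = 15+69+76+71+94+15+102+100 = 542; mod 256 = 30 → 1e.

1e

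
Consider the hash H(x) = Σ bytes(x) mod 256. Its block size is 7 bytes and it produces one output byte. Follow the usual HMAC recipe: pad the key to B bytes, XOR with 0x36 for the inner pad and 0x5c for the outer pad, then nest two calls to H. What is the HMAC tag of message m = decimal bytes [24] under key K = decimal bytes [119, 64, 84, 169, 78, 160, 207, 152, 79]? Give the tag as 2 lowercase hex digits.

f6

Key decimal bytes [119, 64, 84, 169, 78, 160, 207, 152, 79] = 77 40 54 a9 4e a0 cf 98 4f is 9 bytes > B = 7, so hash it first: H(key) = 58, then zero-pad to 7 bytes: K' = 58 00 00 00 00 00 00.
K' ⊕ ipad = 6e 36 36 36 36 36 36.  K' ⊕ opad = 04 5c 5c 5c 5c 5c 5c.
Inner input = (K'⊕ipad) ∥ m = 6e 36 36 36 36 36 36 ∥ 18.
Inner hash: sum = 110+54+54+54+54+54+54+24 = 458; mod 256 = 202 → ca.
Outer input = (K'⊕opad) ∥ inner = 04 5c 5c 5c 5c 5c 5c ∥ ca.
Outer hash (tag): sum = 4+92+92+92+92+92+92+202 = 758; mod 256 = 246 → f6.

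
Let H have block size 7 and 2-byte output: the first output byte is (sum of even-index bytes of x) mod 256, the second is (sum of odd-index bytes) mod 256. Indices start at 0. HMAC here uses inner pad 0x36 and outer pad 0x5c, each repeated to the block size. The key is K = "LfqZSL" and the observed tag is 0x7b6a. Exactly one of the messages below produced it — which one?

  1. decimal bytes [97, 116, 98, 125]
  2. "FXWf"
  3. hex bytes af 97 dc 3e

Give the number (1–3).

Key "LfqZSL" = 4c 66 71 5a 53 4c is 6 bytes ≤ B = 7; zero-pad to 7 bytes: K' = 4c 66 71 5a 53 4c 00.
K' ⊕ ipad = 7a 50 47 6c 65 7a 36; K' ⊕ opad = 10 3a 2d 06 0f 10 5c.
m1: inner = H(7a 50 47 6c 65 7a 36 61 74 62 7d) = 4d f9; tag = H(10 3a 2d 06 0f 10 5c 4d f9) = a19d
m2: inner = H(7a 50 47 6c 65 7a 36 46 58 57 66) = 1a d3; tag = H(10 3a 2d 06 0f 10 5c 1a d3) = 7b6a ← matches
m3: inner = H(7a 50 47 6c 65 7a 36 af 97 dc 3e) = 31 c1; tag = H(10 3a 2d 06 0f 10 5c 31 c1) = 6981

2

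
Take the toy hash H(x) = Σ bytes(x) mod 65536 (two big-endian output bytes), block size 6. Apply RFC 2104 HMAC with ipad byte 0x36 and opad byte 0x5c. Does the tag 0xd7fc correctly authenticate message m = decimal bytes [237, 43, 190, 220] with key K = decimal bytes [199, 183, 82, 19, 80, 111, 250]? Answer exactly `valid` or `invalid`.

invalid

Key decimal bytes [199, 183, 82, 19, 80, 111, 250] = c7 b7 52 13 50 6f fa is 7 bytes > B = 6, so hash it first: H(key) = 03 9c, then zero-pad to 6 bytes: K' = 03 9c 00 00 00 00.
K' ⊕ ipad = 35 aa 36 36 36 36; K' ⊕ opad = 5f c0 5c 5c 5c 5c.
Inner hash: sum = 53+170+54+54+54+54+237+43+190+220 = 1129 → 04 69.
Outer hash (recomputed tag): sum = 95+192+92+92+92+92+4+105 = 764 → 02 fc.
Recomputed tag = 02fc; claimed = d7fc → mismatch.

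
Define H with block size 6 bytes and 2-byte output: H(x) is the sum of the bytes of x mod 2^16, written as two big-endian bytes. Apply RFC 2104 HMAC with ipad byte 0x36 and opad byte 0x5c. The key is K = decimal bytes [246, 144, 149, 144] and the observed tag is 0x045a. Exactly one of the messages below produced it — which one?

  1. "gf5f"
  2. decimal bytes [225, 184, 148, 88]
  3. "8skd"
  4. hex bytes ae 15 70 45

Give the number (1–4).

4

Key decimal bytes [246, 144, 149, 144] = f6 90 95 90 is 4 bytes ≤ B = 6; zero-pad to 6 bytes: K' = f6 90 95 90 00 00.
K' ⊕ ipad = c0 a6 a3 a6 36 36; K' ⊕ opad = aa cc c9 cc 5c 5c.
m1: inner = H(c0 a6 a3 a6 36 36 67 66 35 66) = 04 83; tag = H(aa cc c9 cc 5c 5c 04 83) = 044a
m2: inner = H(c0 a6 a3 a6 36 36 e1 b8 94 58) = 05 a0; tag = H(aa cc c9 cc 5c 5c 05 a0) = 0468
m3: inner = H(c0 a6 a3 a6 36 36 38 73 6b 64) = 04 95; tag = H(aa cc c9 cc 5c 5c 04 95) = 045c
m4: inner = H(c0 a6 a3 a6 36 36 ae 15 70 45) = 04 93; tag = H(aa cc c9 cc 5c 5c 04 93) = 045a ← matches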